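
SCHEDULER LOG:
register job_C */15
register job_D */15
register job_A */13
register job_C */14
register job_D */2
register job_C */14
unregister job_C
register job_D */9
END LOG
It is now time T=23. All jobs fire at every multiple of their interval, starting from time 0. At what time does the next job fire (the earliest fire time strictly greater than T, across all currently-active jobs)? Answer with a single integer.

Op 1: register job_C */15 -> active={job_C:*/15}
Op 2: register job_D */15 -> active={job_C:*/15, job_D:*/15}
Op 3: register job_A */13 -> active={job_A:*/13, job_C:*/15, job_D:*/15}
Op 4: register job_C */14 -> active={job_A:*/13, job_C:*/14, job_D:*/15}
Op 5: register job_D */2 -> active={job_A:*/13, job_C:*/14, job_D:*/2}
Op 6: register job_C */14 -> active={job_A:*/13, job_C:*/14, job_D:*/2}
Op 7: unregister job_C -> active={job_A:*/13, job_D:*/2}
Op 8: register job_D */9 -> active={job_A:*/13, job_D:*/9}
  job_A: interval 13, next fire after T=23 is 26
  job_D: interval 9, next fire after T=23 is 27
Earliest fire time = 26 (job job_A)

Answer: 26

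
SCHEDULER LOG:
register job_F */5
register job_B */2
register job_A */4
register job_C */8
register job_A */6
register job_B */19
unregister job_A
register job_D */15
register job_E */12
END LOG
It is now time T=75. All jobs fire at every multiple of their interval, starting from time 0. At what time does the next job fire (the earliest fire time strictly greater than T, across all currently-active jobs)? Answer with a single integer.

Answer: 76

Derivation:
Op 1: register job_F */5 -> active={job_F:*/5}
Op 2: register job_B */2 -> active={job_B:*/2, job_F:*/5}
Op 3: register job_A */4 -> active={job_A:*/4, job_B:*/2, job_F:*/5}
Op 4: register job_C */8 -> active={job_A:*/4, job_B:*/2, job_C:*/8, job_F:*/5}
Op 5: register job_A */6 -> active={job_A:*/6, job_B:*/2, job_C:*/8, job_F:*/5}
Op 6: register job_B */19 -> active={job_A:*/6, job_B:*/19, job_C:*/8, job_F:*/5}
Op 7: unregister job_A -> active={job_B:*/19, job_C:*/8, job_F:*/5}
Op 8: register job_D */15 -> active={job_B:*/19, job_C:*/8, job_D:*/15, job_F:*/5}
Op 9: register job_E */12 -> active={job_B:*/19, job_C:*/8, job_D:*/15, job_E:*/12, job_F:*/5}
  job_B: interval 19, next fire after T=75 is 76
  job_C: interval 8, next fire after T=75 is 80
  job_D: interval 15, next fire after T=75 is 90
  job_E: interval 12, next fire after T=75 is 84
  job_F: interval 5, next fire after T=75 is 80
Earliest fire time = 76 (job job_B)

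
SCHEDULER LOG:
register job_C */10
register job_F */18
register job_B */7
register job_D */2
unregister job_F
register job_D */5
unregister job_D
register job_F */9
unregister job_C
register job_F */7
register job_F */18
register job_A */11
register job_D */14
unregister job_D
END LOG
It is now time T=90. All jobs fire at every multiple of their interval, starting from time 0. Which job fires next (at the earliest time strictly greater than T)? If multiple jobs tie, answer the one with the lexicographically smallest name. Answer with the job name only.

Answer: job_B

Derivation:
Op 1: register job_C */10 -> active={job_C:*/10}
Op 2: register job_F */18 -> active={job_C:*/10, job_F:*/18}
Op 3: register job_B */7 -> active={job_B:*/7, job_C:*/10, job_F:*/18}
Op 4: register job_D */2 -> active={job_B:*/7, job_C:*/10, job_D:*/2, job_F:*/18}
Op 5: unregister job_F -> active={job_B:*/7, job_C:*/10, job_D:*/2}
Op 6: register job_D */5 -> active={job_B:*/7, job_C:*/10, job_D:*/5}
Op 7: unregister job_D -> active={job_B:*/7, job_C:*/10}
Op 8: register job_F */9 -> active={job_B:*/7, job_C:*/10, job_F:*/9}
Op 9: unregister job_C -> active={job_B:*/7, job_F:*/9}
Op 10: register job_F */7 -> active={job_B:*/7, job_F:*/7}
Op 11: register job_F */18 -> active={job_B:*/7, job_F:*/18}
Op 12: register job_A */11 -> active={job_A:*/11, job_B:*/7, job_F:*/18}
Op 13: register job_D */14 -> active={job_A:*/11, job_B:*/7, job_D:*/14, job_F:*/18}
Op 14: unregister job_D -> active={job_A:*/11, job_B:*/7, job_F:*/18}
  job_A: interval 11, next fire after T=90 is 99
  job_B: interval 7, next fire after T=90 is 91
  job_F: interval 18, next fire after T=90 is 108
Earliest = 91, winner (lex tiebreak) = job_B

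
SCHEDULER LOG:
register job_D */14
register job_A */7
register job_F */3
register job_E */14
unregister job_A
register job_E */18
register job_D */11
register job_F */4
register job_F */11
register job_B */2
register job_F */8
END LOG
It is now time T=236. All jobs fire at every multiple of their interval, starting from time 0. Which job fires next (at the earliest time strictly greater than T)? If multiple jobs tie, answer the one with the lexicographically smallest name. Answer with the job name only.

Op 1: register job_D */14 -> active={job_D:*/14}
Op 2: register job_A */7 -> active={job_A:*/7, job_D:*/14}
Op 3: register job_F */3 -> active={job_A:*/7, job_D:*/14, job_F:*/3}
Op 4: register job_E */14 -> active={job_A:*/7, job_D:*/14, job_E:*/14, job_F:*/3}
Op 5: unregister job_A -> active={job_D:*/14, job_E:*/14, job_F:*/3}
Op 6: register job_E */18 -> active={job_D:*/14, job_E:*/18, job_F:*/3}
Op 7: register job_D */11 -> active={job_D:*/11, job_E:*/18, job_F:*/3}
Op 8: register job_F */4 -> active={job_D:*/11, job_E:*/18, job_F:*/4}
Op 9: register job_F */11 -> active={job_D:*/11, job_E:*/18, job_F:*/11}
Op 10: register job_B */2 -> active={job_B:*/2, job_D:*/11, job_E:*/18, job_F:*/11}
Op 11: register job_F */8 -> active={job_B:*/2, job_D:*/11, job_E:*/18, job_F:*/8}
  job_B: interval 2, next fire after T=236 is 238
  job_D: interval 11, next fire after T=236 is 242
  job_E: interval 18, next fire after T=236 is 252
  job_F: interval 8, next fire after T=236 is 240
Earliest = 238, winner (lex tiebreak) = job_B

Answer: job_B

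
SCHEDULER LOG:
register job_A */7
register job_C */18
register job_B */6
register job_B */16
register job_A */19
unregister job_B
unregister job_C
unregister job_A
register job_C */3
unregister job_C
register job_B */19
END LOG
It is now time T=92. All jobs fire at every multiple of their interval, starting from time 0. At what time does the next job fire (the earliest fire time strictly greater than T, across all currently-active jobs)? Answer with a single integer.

Op 1: register job_A */7 -> active={job_A:*/7}
Op 2: register job_C */18 -> active={job_A:*/7, job_C:*/18}
Op 3: register job_B */6 -> active={job_A:*/7, job_B:*/6, job_C:*/18}
Op 4: register job_B */16 -> active={job_A:*/7, job_B:*/16, job_C:*/18}
Op 5: register job_A */19 -> active={job_A:*/19, job_B:*/16, job_C:*/18}
Op 6: unregister job_B -> active={job_A:*/19, job_C:*/18}
Op 7: unregister job_C -> active={job_A:*/19}
Op 8: unregister job_A -> active={}
Op 9: register job_C */3 -> active={job_C:*/3}
Op 10: unregister job_C -> active={}
Op 11: register job_B */19 -> active={job_B:*/19}
  job_B: interval 19, next fire after T=92 is 95
Earliest fire time = 95 (job job_B)

Answer: 95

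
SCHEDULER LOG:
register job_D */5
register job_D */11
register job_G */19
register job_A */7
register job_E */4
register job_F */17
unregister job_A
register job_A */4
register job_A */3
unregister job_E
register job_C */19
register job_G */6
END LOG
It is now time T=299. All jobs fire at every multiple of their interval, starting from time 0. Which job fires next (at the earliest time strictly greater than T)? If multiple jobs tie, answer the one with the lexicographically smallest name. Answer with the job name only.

Op 1: register job_D */5 -> active={job_D:*/5}
Op 2: register job_D */11 -> active={job_D:*/11}
Op 3: register job_G */19 -> active={job_D:*/11, job_G:*/19}
Op 4: register job_A */7 -> active={job_A:*/7, job_D:*/11, job_G:*/19}
Op 5: register job_E */4 -> active={job_A:*/7, job_D:*/11, job_E:*/4, job_G:*/19}
Op 6: register job_F */17 -> active={job_A:*/7, job_D:*/11, job_E:*/4, job_F:*/17, job_G:*/19}
Op 7: unregister job_A -> active={job_D:*/11, job_E:*/4, job_F:*/17, job_G:*/19}
Op 8: register job_A */4 -> active={job_A:*/4, job_D:*/11, job_E:*/4, job_F:*/17, job_G:*/19}
Op 9: register job_A */3 -> active={job_A:*/3, job_D:*/11, job_E:*/4, job_F:*/17, job_G:*/19}
Op 10: unregister job_E -> active={job_A:*/3, job_D:*/11, job_F:*/17, job_G:*/19}
Op 11: register job_C */19 -> active={job_A:*/3, job_C:*/19, job_D:*/11, job_F:*/17, job_G:*/19}
Op 12: register job_G */6 -> active={job_A:*/3, job_C:*/19, job_D:*/11, job_F:*/17, job_G:*/6}
  job_A: interval 3, next fire after T=299 is 300
  job_C: interval 19, next fire after T=299 is 304
  job_D: interval 11, next fire after T=299 is 308
  job_F: interval 17, next fire after T=299 is 306
  job_G: interval 6, next fire after T=299 is 300
Earliest = 300, winner (lex tiebreak) = job_A

Answer: job_A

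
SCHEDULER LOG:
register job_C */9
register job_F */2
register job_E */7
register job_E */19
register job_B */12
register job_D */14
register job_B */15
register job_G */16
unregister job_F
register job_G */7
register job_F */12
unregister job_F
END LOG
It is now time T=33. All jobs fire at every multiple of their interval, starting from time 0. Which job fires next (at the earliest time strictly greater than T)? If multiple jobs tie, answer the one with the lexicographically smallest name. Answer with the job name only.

Answer: job_G

Derivation:
Op 1: register job_C */9 -> active={job_C:*/9}
Op 2: register job_F */2 -> active={job_C:*/9, job_F:*/2}
Op 3: register job_E */7 -> active={job_C:*/9, job_E:*/7, job_F:*/2}
Op 4: register job_E */19 -> active={job_C:*/9, job_E:*/19, job_F:*/2}
Op 5: register job_B */12 -> active={job_B:*/12, job_C:*/9, job_E:*/19, job_F:*/2}
Op 6: register job_D */14 -> active={job_B:*/12, job_C:*/9, job_D:*/14, job_E:*/19, job_F:*/2}
Op 7: register job_B */15 -> active={job_B:*/15, job_C:*/9, job_D:*/14, job_E:*/19, job_F:*/2}
Op 8: register job_G */16 -> active={job_B:*/15, job_C:*/9, job_D:*/14, job_E:*/19, job_F:*/2, job_G:*/16}
Op 9: unregister job_F -> active={job_B:*/15, job_C:*/9, job_D:*/14, job_E:*/19, job_G:*/16}
Op 10: register job_G */7 -> active={job_B:*/15, job_C:*/9, job_D:*/14, job_E:*/19, job_G:*/7}
Op 11: register job_F */12 -> active={job_B:*/15, job_C:*/9, job_D:*/14, job_E:*/19, job_F:*/12, job_G:*/7}
Op 12: unregister job_F -> active={job_B:*/15, job_C:*/9, job_D:*/14, job_E:*/19, job_G:*/7}
  job_B: interval 15, next fire after T=33 is 45
  job_C: interval 9, next fire after T=33 is 36
  job_D: interval 14, next fire after T=33 is 42
  job_E: interval 19, next fire after T=33 is 38
  job_G: interval 7, next fire after T=33 is 35
Earliest = 35, winner (lex tiebreak) = job_G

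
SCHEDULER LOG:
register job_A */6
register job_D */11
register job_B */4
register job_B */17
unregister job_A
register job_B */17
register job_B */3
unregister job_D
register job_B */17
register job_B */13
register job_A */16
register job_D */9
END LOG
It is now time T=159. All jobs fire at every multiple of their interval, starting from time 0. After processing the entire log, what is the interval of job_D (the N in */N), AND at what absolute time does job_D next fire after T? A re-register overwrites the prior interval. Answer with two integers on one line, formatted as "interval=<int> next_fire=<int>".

Answer: interval=9 next_fire=162

Derivation:
Op 1: register job_A */6 -> active={job_A:*/6}
Op 2: register job_D */11 -> active={job_A:*/6, job_D:*/11}
Op 3: register job_B */4 -> active={job_A:*/6, job_B:*/4, job_D:*/11}
Op 4: register job_B */17 -> active={job_A:*/6, job_B:*/17, job_D:*/11}
Op 5: unregister job_A -> active={job_B:*/17, job_D:*/11}
Op 6: register job_B */17 -> active={job_B:*/17, job_D:*/11}
Op 7: register job_B */3 -> active={job_B:*/3, job_D:*/11}
Op 8: unregister job_D -> active={job_B:*/3}
Op 9: register job_B */17 -> active={job_B:*/17}
Op 10: register job_B */13 -> active={job_B:*/13}
Op 11: register job_A */16 -> active={job_A:*/16, job_B:*/13}
Op 12: register job_D */9 -> active={job_A:*/16, job_B:*/13, job_D:*/9}
Final interval of job_D = 9
Next fire of job_D after T=159: (159//9+1)*9 = 162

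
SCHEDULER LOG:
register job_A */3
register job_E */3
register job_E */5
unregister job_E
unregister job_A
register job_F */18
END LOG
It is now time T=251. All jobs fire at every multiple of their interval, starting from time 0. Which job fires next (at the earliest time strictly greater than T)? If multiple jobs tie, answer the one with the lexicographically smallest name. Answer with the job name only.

Answer: job_F

Derivation:
Op 1: register job_A */3 -> active={job_A:*/3}
Op 2: register job_E */3 -> active={job_A:*/3, job_E:*/3}
Op 3: register job_E */5 -> active={job_A:*/3, job_E:*/5}
Op 4: unregister job_E -> active={job_A:*/3}
Op 5: unregister job_A -> active={}
Op 6: register job_F */18 -> active={job_F:*/18}
  job_F: interval 18, next fire after T=251 is 252
Earliest = 252, winner (lex tiebreak) = job_F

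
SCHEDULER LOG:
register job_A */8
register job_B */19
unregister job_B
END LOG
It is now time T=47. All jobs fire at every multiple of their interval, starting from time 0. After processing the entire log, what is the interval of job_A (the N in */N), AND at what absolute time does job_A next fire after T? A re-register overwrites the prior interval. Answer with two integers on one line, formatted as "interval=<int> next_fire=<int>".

Answer: interval=8 next_fire=48

Derivation:
Op 1: register job_A */8 -> active={job_A:*/8}
Op 2: register job_B */19 -> active={job_A:*/8, job_B:*/19}
Op 3: unregister job_B -> active={job_A:*/8}
Final interval of job_A = 8
Next fire of job_A after T=47: (47//8+1)*8 = 48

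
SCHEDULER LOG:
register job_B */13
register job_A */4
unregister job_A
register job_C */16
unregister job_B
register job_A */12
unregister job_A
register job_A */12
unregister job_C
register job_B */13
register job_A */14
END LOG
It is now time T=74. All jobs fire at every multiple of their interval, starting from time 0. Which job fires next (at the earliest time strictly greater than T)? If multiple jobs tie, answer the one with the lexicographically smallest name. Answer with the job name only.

Answer: job_B

Derivation:
Op 1: register job_B */13 -> active={job_B:*/13}
Op 2: register job_A */4 -> active={job_A:*/4, job_B:*/13}
Op 3: unregister job_A -> active={job_B:*/13}
Op 4: register job_C */16 -> active={job_B:*/13, job_C:*/16}
Op 5: unregister job_B -> active={job_C:*/16}
Op 6: register job_A */12 -> active={job_A:*/12, job_C:*/16}
Op 7: unregister job_A -> active={job_C:*/16}
Op 8: register job_A */12 -> active={job_A:*/12, job_C:*/16}
Op 9: unregister job_C -> active={job_A:*/12}
Op 10: register job_B */13 -> active={job_A:*/12, job_B:*/13}
Op 11: register job_A */14 -> active={job_A:*/14, job_B:*/13}
  job_A: interval 14, next fire after T=74 is 84
  job_B: interval 13, next fire after T=74 is 78
Earliest = 78, winner (lex tiebreak) = job_B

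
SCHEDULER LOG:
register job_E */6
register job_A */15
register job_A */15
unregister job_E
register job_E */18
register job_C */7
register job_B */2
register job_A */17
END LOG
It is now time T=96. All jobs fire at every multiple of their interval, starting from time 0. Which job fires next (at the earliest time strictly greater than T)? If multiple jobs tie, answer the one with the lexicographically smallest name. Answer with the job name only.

Op 1: register job_E */6 -> active={job_E:*/6}
Op 2: register job_A */15 -> active={job_A:*/15, job_E:*/6}
Op 3: register job_A */15 -> active={job_A:*/15, job_E:*/6}
Op 4: unregister job_E -> active={job_A:*/15}
Op 5: register job_E */18 -> active={job_A:*/15, job_E:*/18}
Op 6: register job_C */7 -> active={job_A:*/15, job_C:*/7, job_E:*/18}
Op 7: register job_B */2 -> active={job_A:*/15, job_B:*/2, job_C:*/7, job_E:*/18}
Op 8: register job_A */17 -> active={job_A:*/17, job_B:*/2, job_C:*/7, job_E:*/18}
  job_A: interval 17, next fire after T=96 is 102
  job_B: interval 2, next fire after T=96 is 98
  job_C: interval 7, next fire after T=96 is 98
  job_E: interval 18, next fire after T=96 is 108
Earliest = 98, winner (lex tiebreak) = job_B

Answer: job_B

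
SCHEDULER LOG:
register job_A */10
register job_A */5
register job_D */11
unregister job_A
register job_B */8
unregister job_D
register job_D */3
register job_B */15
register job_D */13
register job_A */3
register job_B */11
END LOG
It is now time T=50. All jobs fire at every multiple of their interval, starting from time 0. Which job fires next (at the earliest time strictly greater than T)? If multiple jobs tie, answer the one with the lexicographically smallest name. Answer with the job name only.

Answer: job_A

Derivation:
Op 1: register job_A */10 -> active={job_A:*/10}
Op 2: register job_A */5 -> active={job_A:*/5}
Op 3: register job_D */11 -> active={job_A:*/5, job_D:*/11}
Op 4: unregister job_A -> active={job_D:*/11}
Op 5: register job_B */8 -> active={job_B:*/8, job_D:*/11}
Op 6: unregister job_D -> active={job_B:*/8}
Op 7: register job_D */3 -> active={job_B:*/8, job_D:*/3}
Op 8: register job_B */15 -> active={job_B:*/15, job_D:*/3}
Op 9: register job_D */13 -> active={job_B:*/15, job_D:*/13}
Op 10: register job_A */3 -> active={job_A:*/3, job_B:*/15, job_D:*/13}
Op 11: register job_B */11 -> active={job_A:*/3, job_B:*/11, job_D:*/13}
  job_A: interval 3, next fire after T=50 is 51
  job_B: interval 11, next fire after T=50 is 55
  job_D: interval 13, next fire after T=50 is 52
Earliest = 51, winner (lex tiebreak) = job_A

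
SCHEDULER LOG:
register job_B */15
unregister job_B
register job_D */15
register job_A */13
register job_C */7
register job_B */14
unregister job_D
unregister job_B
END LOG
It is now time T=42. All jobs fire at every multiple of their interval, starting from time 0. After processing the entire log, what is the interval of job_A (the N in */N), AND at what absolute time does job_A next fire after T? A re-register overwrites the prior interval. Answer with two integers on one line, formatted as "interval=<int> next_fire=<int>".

Answer: interval=13 next_fire=52

Derivation:
Op 1: register job_B */15 -> active={job_B:*/15}
Op 2: unregister job_B -> active={}
Op 3: register job_D */15 -> active={job_D:*/15}
Op 4: register job_A */13 -> active={job_A:*/13, job_D:*/15}
Op 5: register job_C */7 -> active={job_A:*/13, job_C:*/7, job_D:*/15}
Op 6: register job_B */14 -> active={job_A:*/13, job_B:*/14, job_C:*/7, job_D:*/15}
Op 7: unregister job_D -> active={job_A:*/13, job_B:*/14, job_C:*/7}
Op 8: unregister job_B -> active={job_A:*/13, job_C:*/7}
Final interval of job_A = 13
Next fire of job_A after T=42: (42//13+1)*13 = 52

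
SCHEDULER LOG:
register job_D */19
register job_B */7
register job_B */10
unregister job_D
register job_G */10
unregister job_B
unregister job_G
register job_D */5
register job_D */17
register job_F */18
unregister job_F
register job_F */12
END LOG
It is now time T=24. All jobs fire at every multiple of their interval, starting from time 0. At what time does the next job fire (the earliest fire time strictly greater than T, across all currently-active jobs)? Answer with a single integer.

Op 1: register job_D */19 -> active={job_D:*/19}
Op 2: register job_B */7 -> active={job_B:*/7, job_D:*/19}
Op 3: register job_B */10 -> active={job_B:*/10, job_D:*/19}
Op 4: unregister job_D -> active={job_B:*/10}
Op 5: register job_G */10 -> active={job_B:*/10, job_G:*/10}
Op 6: unregister job_B -> active={job_G:*/10}
Op 7: unregister job_G -> active={}
Op 8: register job_D */5 -> active={job_D:*/5}
Op 9: register job_D */17 -> active={job_D:*/17}
Op 10: register job_F */18 -> active={job_D:*/17, job_F:*/18}
Op 11: unregister job_F -> active={job_D:*/17}
Op 12: register job_F */12 -> active={job_D:*/17, job_F:*/12}
  job_D: interval 17, next fire after T=24 is 34
  job_F: interval 12, next fire after T=24 is 36
Earliest fire time = 34 (job job_D)

Answer: 34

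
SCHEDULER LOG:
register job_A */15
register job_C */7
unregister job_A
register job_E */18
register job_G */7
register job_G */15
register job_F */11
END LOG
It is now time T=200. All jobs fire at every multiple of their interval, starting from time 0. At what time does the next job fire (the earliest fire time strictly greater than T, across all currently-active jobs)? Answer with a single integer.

Answer: 203

Derivation:
Op 1: register job_A */15 -> active={job_A:*/15}
Op 2: register job_C */7 -> active={job_A:*/15, job_C:*/7}
Op 3: unregister job_A -> active={job_C:*/7}
Op 4: register job_E */18 -> active={job_C:*/7, job_E:*/18}
Op 5: register job_G */7 -> active={job_C:*/7, job_E:*/18, job_G:*/7}
Op 6: register job_G */15 -> active={job_C:*/7, job_E:*/18, job_G:*/15}
Op 7: register job_F */11 -> active={job_C:*/7, job_E:*/18, job_F:*/11, job_G:*/15}
  job_C: interval 7, next fire after T=200 is 203
  job_E: interval 18, next fire after T=200 is 216
  job_F: interval 11, next fire after T=200 is 209
  job_G: interval 15, next fire after T=200 is 210
Earliest fire time = 203 (job job_C)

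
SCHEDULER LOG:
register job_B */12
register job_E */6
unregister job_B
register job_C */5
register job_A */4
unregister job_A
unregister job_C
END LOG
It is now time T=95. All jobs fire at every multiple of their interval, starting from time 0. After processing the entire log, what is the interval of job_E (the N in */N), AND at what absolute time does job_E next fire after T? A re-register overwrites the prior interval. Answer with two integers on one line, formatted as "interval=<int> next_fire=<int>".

Op 1: register job_B */12 -> active={job_B:*/12}
Op 2: register job_E */6 -> active={job_B:*/12, job_E:*/6}
Op 3: unregister job_B -> active={job_E:*/6}
Op 4: register job_C */5 -> active={job_C:*/5, job_E:*/6}
Op 5: register job_A */4 -> active={job_A:*/4, job_C:*/5, job_E:*/6}
Op 6: unregister job_A -> active={job_C:*/5, job_E:*/6}
Op 7: unregister job_C -> active={job_E:*/6}
Final interval of job_E = 6
Next fire of job_E after T=95: (95//6+1)*6 = 96

Answer: interval=6 next_fire=96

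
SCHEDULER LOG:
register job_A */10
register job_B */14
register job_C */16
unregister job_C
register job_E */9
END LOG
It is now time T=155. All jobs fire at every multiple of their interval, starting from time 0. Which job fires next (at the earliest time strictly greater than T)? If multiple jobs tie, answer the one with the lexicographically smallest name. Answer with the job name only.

Answer: job_A

Derivation:
Op 1: register job_A */10 -> active={job_A:*/10}
Op 2: register job_B */14 -> active={job_A:*/10, job_B:*/14}
Op 3: register job_C */16 -> active={job_A:*/10, job_B:*/14, job_C:*/16}
Op 4: unregister job_C -> active={job_A:*/10, job_B:*/14}
Op 5: register job_E */9 -> active={job_A:*/10, job_B:*/14, job_E:*/9}
  job_A: interval 10, next fire after T=155 is 160
  job_B: interval 14, next fire after T=155 is 168
  job_E: interval 9, next fire after T=155 is 162
Earliest = 160, winner (lex tiebreak) = job_A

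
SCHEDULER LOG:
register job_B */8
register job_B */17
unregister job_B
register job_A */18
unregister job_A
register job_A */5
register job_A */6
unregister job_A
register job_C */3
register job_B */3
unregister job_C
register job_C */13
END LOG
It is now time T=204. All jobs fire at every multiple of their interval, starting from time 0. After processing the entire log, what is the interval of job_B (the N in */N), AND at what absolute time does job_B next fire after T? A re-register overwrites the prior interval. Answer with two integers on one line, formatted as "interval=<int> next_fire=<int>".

Answer: interval=3 next_fire=207

Derivation:
Op 1: register job_B */8 -> active={job_B:*/8}
Op 2: register job_B */17 -> active={job_B:*/17}
Op 3: unregister job_B -> active={}
Op 4: register job_A */18 -> active={job_A:*/18}
Op 5: unregister job_A -> active={}
Op 6: register job_A */5 -> active={job_A:*/5}
Op 7: register job_A */6 -> active={job_A:*/6}
Op 8: unregister job_A -> active={}
Op 9: register job_C */3 -> active={job_C:*/3}
Op 10: register job_B */3 -> active={job_B:*/3, job_C:*/3}
Op 11: unregister job_C -> active={job_B:*/3}
Op 12: register job_C */13 -> active={job_B:*/3, job_C:*/13}
Final interval of job_B = 3
Next fire of job_B after T=204: (204//3+1)*3 = 207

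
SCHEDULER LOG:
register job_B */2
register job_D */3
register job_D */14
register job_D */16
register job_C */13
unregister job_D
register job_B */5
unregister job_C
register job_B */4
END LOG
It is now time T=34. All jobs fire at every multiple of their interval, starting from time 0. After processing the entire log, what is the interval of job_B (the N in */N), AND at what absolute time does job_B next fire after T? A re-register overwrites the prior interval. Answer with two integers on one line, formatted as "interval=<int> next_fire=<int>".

Op 1: register job_B */2 -> active={job_B:*/2}
Op 2: register job_D */3 -> active={job_B:*/2, job_D:*/3}
Op 3: register job_D */14 -> active={job_B:*/2, job_D:*/14}
Op 4: register job_D */16 -> active={job_B:*/2, job_D:*/16}
Op 5: register job_C */13 -> active={job_B:*/2, job_C:*/13, job_D:*/16}
Op 6: unregister job_D -> active={job_B:*/2, job_C:*/13}
Op 7: register job_B */5 -> active={job_B:*/5, job_C:*/13}
Op 8: unregister job_C -> active={job_B:*/5}
Op 9: register job_B */4 -> active={job_B:*/4}
Final interval of job_B = 4
Next fire of job_B after T=34: (34//4+1)*4 = 36

Answer: interval=4 next_fire=36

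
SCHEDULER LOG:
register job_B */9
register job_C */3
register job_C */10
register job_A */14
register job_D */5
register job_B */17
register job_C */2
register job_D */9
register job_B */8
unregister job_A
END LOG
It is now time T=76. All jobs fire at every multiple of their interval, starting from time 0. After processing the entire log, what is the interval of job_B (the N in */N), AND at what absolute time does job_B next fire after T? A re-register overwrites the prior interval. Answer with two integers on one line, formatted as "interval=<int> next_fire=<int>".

Op 1: register job_B */9 -> active={job_B:*/9}
Op 2: register job_C */3 -> active={job_B:*/9, job_C:*/3}
Op 3: register job_C */10 -> active={job_B:*/9, job_C:*/10}
Op 4: register job_A */14 -> active={job_A:*/14, job_B:*/9, job_C:*/10}
Op 5: register job_D */5 -> active={job_A:*/14, job_B:*/9, job_C:*/10, job_D:*/5}
Op 6: register job_B */17 -> active={job_A:*/14, job_B:*/17, job_C:*/10, job_D:*/5}
Op 7: register job_C */2 -> active={job_A:*/14, job_B:*/17, job_C:*/2, job_D:*/5}
Op 8: register job_D */9 -> active={job_A:*/14, job_B:*/17, job_C:*/2, job_D:*/9}
Op 9: register job_B */8 -> active={job_A:*/14, job_B:*/8, job_C:*/2, job_D:*/9}
Op 10: unregister job_A -> active={job_B:*/8, job_C:*/2, job_D:*/9}
Final interval of job_B = 8
Next fire of job_B after T=76: (76//8+1)*8 = 80

Answer: interval=8 next_fire=80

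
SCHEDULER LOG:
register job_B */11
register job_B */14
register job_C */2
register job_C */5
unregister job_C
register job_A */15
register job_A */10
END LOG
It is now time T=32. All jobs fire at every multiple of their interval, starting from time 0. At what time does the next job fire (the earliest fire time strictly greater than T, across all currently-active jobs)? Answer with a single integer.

Op 1: register job_B */11 -> active={job_B:*/11}
Op 2: register job_B */14 -> active={job_B:*/14}
Op 3: register job_C */2 -> active={job_B:*/14, job_C:*/2}
Op 4: register job_C */5 -> active={job_B:*/14, job_C:*/5}
Op 5: unregister job_C -> active={job_B:*/14}
Op 6: register job_A */15 -> active={job_A:*/15, job_B:*/14}
Op 7: register job_A */10 -> active={job_A:*/10, job_B:*/14}
  job_A: interval 10, next fire after T=32 is 40
  job_B: interval 14, next fire after T=32 is 42
Earliest fire time = 40 (job job_A)

Answer: 40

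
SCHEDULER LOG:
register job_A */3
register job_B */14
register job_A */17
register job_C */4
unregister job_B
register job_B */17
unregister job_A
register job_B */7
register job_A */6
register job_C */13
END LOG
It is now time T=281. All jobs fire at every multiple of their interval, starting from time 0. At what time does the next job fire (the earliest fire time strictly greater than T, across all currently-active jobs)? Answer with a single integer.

Op 1: register job_A */3 -> active={job_A:*/3}
Op 2: register job_B */14 -> active={job_A:*/3, job_B:*/14}
Op 3: register job_A */17 -> active={job_A:*/17, job_B:*/14}
Op 4: register job_C */4 -> active={job_A:*/17, job_B:*/14, job_C:*/4}
Op 5: unregister job_B -> active={job_A:*/17, job_C:*/4}
Op 6: register job_B */17 -> active={job_A:*/17, job_B:*/17, job_C:*/4}
Op 7: unregister job_A -> active={job_B:*/17, job_C:*/4}
Op 8: register job_B */7 -> active={job_B:*/7, job_C:*/4}
Op 9: register job_A */6 -> active={job_A:*/6, job_B:*/7, job_C:*/4}
Op 10: register job_C */13 -> active={job_A:*/6, job_B:*/7, job_C:*/13}
  job_A: interval 6, next fire after T=281 is 282
  job_B: interval 7, next fire after T=281 is 287
  job_C: interval 13, next fire after T=281 is 286
Earliest fire time = 282 (job job_A)

Answer: 282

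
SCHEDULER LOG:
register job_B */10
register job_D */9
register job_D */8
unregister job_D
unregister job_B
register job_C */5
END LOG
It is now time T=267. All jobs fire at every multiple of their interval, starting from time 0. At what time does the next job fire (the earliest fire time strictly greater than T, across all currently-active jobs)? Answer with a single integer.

Answer: 270

Derivation:
Op 1: register job_B */10 -> active={job_B:*/10}
Op 2: register job_D */9 -> active={job_B:*/10, job_D:*/9}
Op 3: register job_D */8 -> active={job_B:*/10, job_D:*/8}
Op 4: unregister job_D -> active={job_B:*/10}
Op 5: unregister job_B -> active={}
Op 6: register job_C */5 -> active={job_C:*/5}
  job_C: interval 5, next fire after T=267 is 270
Earliest fire time = 270 (job job_C)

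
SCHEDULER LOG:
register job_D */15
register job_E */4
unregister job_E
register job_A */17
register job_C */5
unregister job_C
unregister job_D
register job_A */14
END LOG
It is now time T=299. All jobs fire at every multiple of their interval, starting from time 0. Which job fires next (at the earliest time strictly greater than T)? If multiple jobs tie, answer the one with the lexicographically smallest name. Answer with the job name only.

Op 1: register job_D */15 -> active={job_D:*/15}
Op 2: register job_E */4 -> active={job_D:*/15, job_E:*/4}
Op 3: unregister job_E -> active={job_D:*/15}
Op 4: register job_A */17 -> active={job_A:*/17, job_D:*/15}
Op 5: register job_C */5 -> active={job_A:*/17, job_C:*/5, job_D:*/15}
Op 6: unregister job_C -> active={job_A:*/17, job_D:*/15}
Op 7: unregister job_D -> active={job_A:*/17}
Op 8: register job_A */14 -> active={job_A:*/14}
  job_A: interval 14, next fire after T=299 is 308
Earliest = 308, winner (lex tiebreak) = job_A

Answer: job_A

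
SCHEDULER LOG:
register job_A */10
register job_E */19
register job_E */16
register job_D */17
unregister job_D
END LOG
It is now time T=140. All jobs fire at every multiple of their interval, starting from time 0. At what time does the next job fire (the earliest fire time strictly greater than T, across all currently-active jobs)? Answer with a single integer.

Answer: 144

Derivation:
Op 1: register job_A */10 -> active={job_A:*/10}
Op 2: register job_E */19 -> active={job_A:*/10, job_E:*/19}
Op 3: register job_E */16 -> active={job_A:*/10, job_E:*/16}
Op 4: register job_D */17 -> active={job_A:*/10, job_D:*/17, job_E:*/16}
Op 5: unregister job_D -> active={job_A:*/10, job_E:*/16}
  job_A: interval 10, next fire after T=140 is 150
  job_E: interval 16, next fire after T=140 is 144
Earliest fire time = 144 (job job_E)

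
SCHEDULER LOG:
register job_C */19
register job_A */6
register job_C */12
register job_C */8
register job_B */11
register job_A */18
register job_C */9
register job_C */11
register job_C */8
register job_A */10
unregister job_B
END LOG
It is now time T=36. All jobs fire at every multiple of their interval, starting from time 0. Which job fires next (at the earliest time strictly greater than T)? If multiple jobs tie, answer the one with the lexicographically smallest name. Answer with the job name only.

Answer: job_A

Derivation:
Op 1: register job_C */19 -> active={job_C:*/19}
Op 2: register job_A */6 -> active={job_A:*/6, job_C:*/19}
Op 3: register job_C */12 -> active={job_A:*/6, job_C:*/12}
Op 4: register job_C */8 -> active={job_A:*/6, job_C:*/8}
Op 5: register job_B */11 -> active={job_A:*/6, job_B:*/11, job_C:*/8}
Op 6: register job_A */18 -> active={job_A:*/18, job_B:*/11, job_C:*/8}
Op 7: register job_C */9 -> active={job_A:*/18, job_B:*/11, job_C:*/9}
Op 8: register job_C */11 -> active={job_A:*/18, job_B:*/11, job_C:*/11}
Op 9: register job_C */8 -> active={job_A:*/18, job_B:*/11, job_C:*/8}
Op 10: register job_A */10 -> active={job_A:*/10, job_B:*/11, job_C:*/8}
Op 11: unregister job_B -> active={job_A:*/10, job_C:*/8}
  job_A: interval 10, next fire after T=36 is 40
  job_C: interval 8, next fire after T=36 is 40
Earliest = 40, winner (lex tiebreak) = job_A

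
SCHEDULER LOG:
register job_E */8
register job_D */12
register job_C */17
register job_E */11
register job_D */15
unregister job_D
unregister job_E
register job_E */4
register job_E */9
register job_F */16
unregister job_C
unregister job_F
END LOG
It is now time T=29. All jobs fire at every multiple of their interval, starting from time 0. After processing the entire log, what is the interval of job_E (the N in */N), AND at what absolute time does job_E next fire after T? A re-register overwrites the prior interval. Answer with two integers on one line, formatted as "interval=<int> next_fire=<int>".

Answer: interval=9 next_fire=36

Derivation:
Op 1: register job_E */8 -> active={job_E:*/8}
Op 2: register job_D */12 -> active={job_D:*/12, job_E:*/8}
Op 3: register job_C */17 -> active={job_C:*/17, job_D:*/12, job_E:*/8}
Op 4: register job_E */11 -> active={job_C:*/17, job_D:*/12, job_E:*/11}
Op 5: register job_D */15 -> active={job_C:*/17, job_D:*/15, job_E:*/11}
Op 6: unregister job_D -> active={job_C:*/17, job_E:*/11}
Op 7: unregister job_E -> active={job_C:*/17}
Op 8: register job_E */4 -> active={job_C:*/17, job_E:*/4}
Op 9: register job_E */9 -> active={job_C:*/17, job_E:*/9}
Op 10: register job_F */16 -> active={job_C:*/17, job_E:*/9, job_F:*/16}
Op 11: unregister job_C -> active={job_E:*/9, job_F:*/16}
Op 12: unregister job_F -> active={job_E:*/9}
Final interval of job_E = 9
Next fire of job_E after T=29: (29//9+1)*9 = 36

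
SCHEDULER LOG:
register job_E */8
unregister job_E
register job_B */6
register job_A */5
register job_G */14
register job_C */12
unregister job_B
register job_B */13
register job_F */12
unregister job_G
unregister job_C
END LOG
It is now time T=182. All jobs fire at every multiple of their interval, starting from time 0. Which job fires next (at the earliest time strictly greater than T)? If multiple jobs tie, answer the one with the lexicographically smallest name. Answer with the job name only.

Answer: job_A

Derivation:
Op 1: register job_E */8 -> active={job_E:*/8}
Op 2: unregister job_E -> active={}
Op 3: register job_B */6 -> active={job_B:*/6}
Op 4: register job_A */5 -> active={job_A:*/5, job_B:*/6}
Op 5: register job_G */14 -> active={job_A:*/5, job_B:*/6, job_G:*/14}
Op 6: register job_C */12 -> active={job_A:*/5, job_B:*/6, job_C:*/12, job_G:*/14}
Op 7: unregister job_B -> active={job_A:*/5, job_C:*/12, job_G:*/14}
Op 8: register job_B */13 -> active={job_A:*/5, job_B:*/13, job_C:*/12, job_G:*/14}
Op 9: register job_F */12 -> active={job_A:*/5, job_B:*/13, job_C:*/12, job_F:*/12, job_G:*/14}
Op 10: unregister job_G -> active={job_A:*/5, job_B:*/13, job_C:*/12, job_F:*/12}
Op 11: unregister job_C -> active={job_A:*/5, job_B:*/13, job_F:*/12}
  job_A: interval 5, next fire after T=182 is 185
  job_B: interval 13, next fire after T=182 is 195
  job_F: interval 12, next fire after T=182 is 192
Earliest = 185, winner (lex tiebreak) = job_A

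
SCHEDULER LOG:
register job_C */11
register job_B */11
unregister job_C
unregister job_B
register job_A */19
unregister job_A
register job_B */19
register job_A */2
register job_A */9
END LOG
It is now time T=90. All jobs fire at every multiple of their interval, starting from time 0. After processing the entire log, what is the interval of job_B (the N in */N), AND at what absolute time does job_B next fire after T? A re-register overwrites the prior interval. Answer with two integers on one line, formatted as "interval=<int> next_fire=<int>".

Answer: interval=19 next_fire=95

Derivation:
Op 1: register job_C */11 -> active={job_C:*/11}
Op 2: register job_B */11 -> active={job_B:*/11, job_C:*/11}
Op 3: unregister job_C -> active={job_B:*/11}
Op 4: unregister job_B -> active={}
Op 5: register job_A */19 -> active={job_A:*/19}
Op 6: unregister job_A -> active={}
Op 7: register job_B */19 -> active={job_B:*/19}
Op 8: register job_A */2 -> active={job_A:*/2, job_B:*/19}
Op 9: register job_A */9 -> active={job_A:*/9, job_B:*/19}
Final interval of job_B = 19
Next fire of job_B after T=90: (90//19+1)*19 = 95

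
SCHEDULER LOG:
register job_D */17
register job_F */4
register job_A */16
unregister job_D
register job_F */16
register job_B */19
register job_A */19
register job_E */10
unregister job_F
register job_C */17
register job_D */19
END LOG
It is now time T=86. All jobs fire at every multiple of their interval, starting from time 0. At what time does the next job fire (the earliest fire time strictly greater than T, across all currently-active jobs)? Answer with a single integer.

Answer: 90

Derivation:
Op 1: register job_D */17 -> active={job_D:*/17}
Op 2: register job_F */4 -> active={job_D:*/17, job_F:*/4}
Op 3: register job_A */16 -> active={job_A:*/16, job_D:*/17, job_F:*/4}
Op 4: unregister job_D -> active={job_A:*/16, job_F:*/4}
Op 5: register job_F */16 -> active={job_A:*/16, job_F:*/16}
Op 6: register job_B */19 -> active={job_A:*/16, job_B:*/19, job_F:*/16}
Op 7: register job_A */19 -> active={job_A:*/19, job_B:*/19, job_F:*/16}
Op 8: register job_E */10 -> active={job_A:*/19, job_B:*/19, job_E:*/10, job_F:*/16}
Op 9: unregister job_F -> active={job_A:*/19, job_B:*/19, job_E:*/10}
Op 10: register job_C */17 -> active={job_A:*/19, job_B:*/19, job_C:*/17, job_E:*/10}
Op 11: register job_D */19 -> active={job_A:*/19, job_B:*/19, job_C:*/17, job_D:*/19, job_E:*/10}
  job_A: interval 19, next fire after T=86 is 95
  job_B: interval 19, next fire after T=86 is 95
  job_C: interval 17, next fire after T=86 is 102
  job_D: interval 19, next fire after T=86 is 95
  job_E: interval 10, next fire after T=86 is 90
Earliest fire time = 90 (job job_E)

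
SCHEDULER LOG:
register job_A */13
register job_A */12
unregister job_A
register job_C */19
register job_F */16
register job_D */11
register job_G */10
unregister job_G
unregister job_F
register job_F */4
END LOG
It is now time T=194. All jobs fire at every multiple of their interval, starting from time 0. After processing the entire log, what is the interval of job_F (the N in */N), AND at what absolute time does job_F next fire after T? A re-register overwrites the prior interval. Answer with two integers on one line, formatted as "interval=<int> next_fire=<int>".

Op 1: register job_A */13 -> active={job_A:*/13}
Op 2: register job_A */12 -> active={job_A:*/12}
Op 3: unregister job_A -> active={}
Op 4: register job_C */19 -> active={job_C:*/19}
Op 5: register job_F */16 -> active={job_C:*/19, job_F:*/16}
Op 6: register job_D */11 -> active={job_C:*/19, job_D:*/11, job_F:*/16}
Op 7: register job_G */10 -> active={job_C:*/19, job_D:*/11, job_F:*/16, job_G:*/10}
Op 8: unregister job_G -> active={job_C:*/19, job_D:*/11, job_F:*/16}
Op 9: unregister job_F -> active={job_C:*/19, job_D:*/11}
Op 10: register job_F */4 -> active={job_C:*/19, job_D:*/11, job_F:*/4}
Final interval of job_F = 4
Next fire of job_F after T=194: (194//4+1)*4 = 196

Answer: interval=4 next_fire=196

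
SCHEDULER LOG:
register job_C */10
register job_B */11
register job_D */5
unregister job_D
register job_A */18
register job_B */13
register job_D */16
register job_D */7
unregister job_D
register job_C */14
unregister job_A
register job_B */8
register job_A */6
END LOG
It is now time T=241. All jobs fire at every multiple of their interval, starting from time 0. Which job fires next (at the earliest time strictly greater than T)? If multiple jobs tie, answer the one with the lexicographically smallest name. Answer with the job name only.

Op 1: register job_C */10 -> active={job_C:*/10}
Op 2: register job_B */11 -> active={job_B:*/11, job_C:*/10}
Op 3: register job_D */5 -> active={job_B:*/11, job_C:*/10, job_D:*/5}
Op 4: unregister job_D -> active={job_B:*/11, job_C:*/10}
Op 5: register job_A */18 -> active={job_A:*/18, job_B:*/11, job_C:*/10}
Op 6: register job_B */13 -> active={job_A:*/18, job_B:*/13, job_C:*/10}
Op 7: register job_D */16 -> active={job_A:*/18, job_B:*/13, job_C:*/10, job_D:*/16}
Op 8: register job_D */7 -> active={job_A:*/18, job_B:*/13, job_C:*/10, job_D:*/7}
Op 9: unregister job_D -> active={job_A:*/18, job_B:*/13, job_C:*/10}
Op 10: register job_C */14 -> active={job_A:*/18, job_B:*/13, job_C:*/14}
Op 11: unregister job_A -> active={job_B:*/13, job_C:*/14}
Op 12: register job_B */8 -> active={job_B:*/8, job_C:*/14}
Op 13: register job_A */6 -> active={job_A:*/6, job_B:*/8, job_C:*/14}
  job_A: interval 6, next fire after T=241 is 246
  job_B: interval 8, next fire after T=241 is 248
  job_C: interval 14, next fire after T=241 is 252
Earliest = 246, winner (lex tiebreak) = job_A

Answer: job_A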